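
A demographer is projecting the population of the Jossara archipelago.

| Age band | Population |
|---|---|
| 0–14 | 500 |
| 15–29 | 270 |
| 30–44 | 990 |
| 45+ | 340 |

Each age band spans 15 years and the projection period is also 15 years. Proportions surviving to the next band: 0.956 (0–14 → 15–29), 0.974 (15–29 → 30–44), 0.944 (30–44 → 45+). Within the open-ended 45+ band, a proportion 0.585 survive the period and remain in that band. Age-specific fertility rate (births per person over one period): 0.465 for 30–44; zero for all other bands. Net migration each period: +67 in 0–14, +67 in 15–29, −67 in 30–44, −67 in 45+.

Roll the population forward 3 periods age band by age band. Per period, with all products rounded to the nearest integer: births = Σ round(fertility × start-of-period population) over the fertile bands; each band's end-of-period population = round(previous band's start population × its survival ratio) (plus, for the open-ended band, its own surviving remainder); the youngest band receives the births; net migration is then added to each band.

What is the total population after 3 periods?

1795

Period 1.
Births: 990 * 0.465 = 460
15–29: 500 * 0.956 = 478
30–44: 270 * 0.974 = 263
45+: 990 * 0.944 + 340 * 0.585 = 935 + 199 = 1134
Net migration: 0–14 + 67 → 527; 15–29 + 67 → 545; 30–44 − 67 → 196; 45+ − 67 → 1067
Population now: 0–14=527, 15–29=545, 30–44=196, 45+=1067
Period 2.
Births: 196 * 0.465 = 91
15–29: 527 * 0.956 = 504
30–44: 545 * 0.974 = 531
45+: 196 * 0.944 + 1067 * 0.585 = 185 + 624 = 809
Net migration: 0–14 + 67 → 158; 15–29 + 67 → 571; 30–44 − 67 → 464; 45+ − 67 → 742
Population now: 0–14=158, 15–29=571, 30–44=464, 45+=742
Period 3.
Births: 464 * 0.465 = 216
15–29: 158 * 0.956 = 151
30–44: 571 * 0.974 = 556
45+: 464 * 0.944 + 742 * 0.585 = 438 + 434 = 872
Net migration: 0–14 + 67 → 283; 15–29 + 67 → 218; 30–44 − 67 → 489; 45+ − 67 → 805
Population now: 0–14=283, 15–29=218, 30–44=489, 45+=805
Total after period 3: 283 + 218 + 489 + 805 = 1795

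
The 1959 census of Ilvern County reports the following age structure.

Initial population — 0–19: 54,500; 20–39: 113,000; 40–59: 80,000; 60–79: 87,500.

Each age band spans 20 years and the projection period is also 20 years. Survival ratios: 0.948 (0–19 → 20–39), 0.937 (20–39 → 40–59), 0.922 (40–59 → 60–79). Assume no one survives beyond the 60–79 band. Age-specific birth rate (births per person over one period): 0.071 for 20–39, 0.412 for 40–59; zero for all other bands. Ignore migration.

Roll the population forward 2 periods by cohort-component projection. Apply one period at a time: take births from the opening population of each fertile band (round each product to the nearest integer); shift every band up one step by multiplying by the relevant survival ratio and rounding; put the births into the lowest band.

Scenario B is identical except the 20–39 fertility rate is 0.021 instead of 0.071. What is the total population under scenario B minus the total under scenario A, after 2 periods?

-7939

Period 1:
Births: 113000 × 0.071 = 8023  |  80000 × 0.412 = 32960 → 40983
20–39: 54500 × 0.948 = 51666
40–59: 113000 × 0.937 = 105881
60–79: 80000 × 0.922 = 73760
Population now: 0–19=40983, 20–39=51666, 40–59=105881, 60–79=73760
Period 2:
Births: 51666 × 0.071 = 3668  |  105881 × 0.412 = 43623 → 47291
20–39: 40983 × 0.948 = 38852
40–59: 51666 × 0.937 = 48411
60–79: 105881 × 0.922 = 97622
Population now: 0–19=47291, 20–39=38852, 40–59=48411, 60–79=97622
Scenario A total after 2 periods: 232176
Scenario B projection —
Period 1:
Births: 113000 × 0.021 = 2373  |  80000 × 0.412 = 32960 → 35333
20–39: 54500 × 0.948 = 51666
40–59: 113000 × 0.937 = 105881
60–79: 80000 × 0.922 = 73760
Population now: 0–19=35333, 20–39=51666, 40–59=105881, 60–79=73760
Period 2:
Births: 51666 × 0.021 = 1085  |  105881 × 0.412 = 43623 → 44708
20–39: 35333 × 0.948 = 33496
40–59: 51666 × 0.937 = 48411
60–79: 105881 × 0.922 = 97622
Population now: 0–19=44708, 20–39=33496, 40–59=48411, 60–79=97622
Scenario B total after 2 periods: 224237
Difference B − A = 224237 − 232176 = -7939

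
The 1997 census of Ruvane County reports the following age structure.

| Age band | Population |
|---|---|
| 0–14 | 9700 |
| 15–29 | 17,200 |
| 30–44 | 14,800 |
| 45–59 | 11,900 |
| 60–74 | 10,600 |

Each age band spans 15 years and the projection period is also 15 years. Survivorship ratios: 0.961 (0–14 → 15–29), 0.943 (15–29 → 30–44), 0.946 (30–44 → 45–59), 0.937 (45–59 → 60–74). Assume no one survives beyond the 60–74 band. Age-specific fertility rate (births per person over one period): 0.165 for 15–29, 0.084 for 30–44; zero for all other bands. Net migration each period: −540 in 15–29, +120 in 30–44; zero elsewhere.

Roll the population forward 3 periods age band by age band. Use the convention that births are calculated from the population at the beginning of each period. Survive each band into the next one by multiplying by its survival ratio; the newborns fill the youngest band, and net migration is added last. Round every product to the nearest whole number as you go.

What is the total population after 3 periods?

29176

[period 1]
Births: 17200 × 0.165 = 2838  |  14800 × 0.084 = 1243 → total 4081
15–29: 9700 × 0.961 = 9322
30–44: 17200 × 0.943 = 16220
45–59: 14800 × 0.946 = 14001
60–74: 11900 × 0.937 = 11150
Net migration: 15–29 − 540 → 8782; 30–44 + 120 → 16340
Giving 4081 / 8782 / 16340 / 14001 / 11150.
[period 2]
Births: 8782 × 0.165 = 1449  |  16340 × 0.084 = 1373 → total 2822
15–29: 4081 × 0.961 = 3922
30–44: 8782 × 0.943 = 8281
45–59: 16340 × 0.946 = 15458
60–74: 14001 × 0.937 = 13119
Net migration: 15–29 − 540 → 3382; 30–44 + 120 → 8401
Giving 2822 / 3382 / 8401 / 15458 / 13119.
[period 3]
Births: 3382 × 0.165 = 558  |  8401 × 0.084 = 706 → total 1264
15–29: 2822 × 0.961 = 2712
30–44: 3382 × 0.943 = 3189
45–59: 8401 × 0.946 = 7947
60–74: 15458 × 0.937 = 14484
Net migration: 15–29 − 540 → 2172; 30–44 + 120 → 3309
Giving 1264 / 2172 / 3309 / 7947 / 14484.
Total after period 3: 1264 + 2172 + 3309 + 7947 + 14484 = 29176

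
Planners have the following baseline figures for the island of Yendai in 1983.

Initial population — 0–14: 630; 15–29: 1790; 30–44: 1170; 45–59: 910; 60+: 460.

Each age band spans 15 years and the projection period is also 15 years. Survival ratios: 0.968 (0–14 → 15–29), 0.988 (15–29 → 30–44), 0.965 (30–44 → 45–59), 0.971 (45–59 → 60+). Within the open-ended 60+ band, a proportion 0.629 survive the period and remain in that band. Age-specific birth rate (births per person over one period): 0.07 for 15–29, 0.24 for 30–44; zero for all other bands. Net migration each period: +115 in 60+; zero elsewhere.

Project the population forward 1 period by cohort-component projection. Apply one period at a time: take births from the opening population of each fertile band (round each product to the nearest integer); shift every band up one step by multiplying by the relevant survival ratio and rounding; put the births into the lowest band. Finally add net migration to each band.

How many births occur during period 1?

406

— Period 1 —
Births: 1790 * 0.07 = 125 ; 1170 * 0.24 = 281 → 406
15–29: 630 * 0.968 = 610
30–44: 1790 * 0.988 = 1769
45–59: 1170 * 0.965 = 1129
60+: 910 * 0.971 + 460 * 0.629 = 884 + 289 = 1173
Net migration: 60+ + 115 → 1288
→ [406, 610, 1769, 1129, 1288]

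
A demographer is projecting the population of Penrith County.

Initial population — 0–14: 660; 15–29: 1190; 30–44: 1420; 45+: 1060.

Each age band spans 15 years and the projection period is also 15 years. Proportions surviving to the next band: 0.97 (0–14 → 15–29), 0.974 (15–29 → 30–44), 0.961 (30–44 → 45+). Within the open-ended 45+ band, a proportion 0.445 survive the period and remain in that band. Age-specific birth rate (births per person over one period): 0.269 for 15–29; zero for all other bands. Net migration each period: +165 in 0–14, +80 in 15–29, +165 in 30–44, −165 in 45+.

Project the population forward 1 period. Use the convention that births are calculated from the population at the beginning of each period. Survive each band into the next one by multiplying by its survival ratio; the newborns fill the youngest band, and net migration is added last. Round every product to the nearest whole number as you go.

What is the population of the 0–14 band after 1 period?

485

Call the groups 1 to 4, youngest first.
[period 1]
Births: 1190 × 0.269 = 320
Group 2: 660 × 0.97 = 640
Group 3: 1190 × 0.974 = 1159
Group 4: 1420 × 0.961 + 1060 × 0.445 = 1365 + 472 = 1837
Net migration: Group 1 + 165 → 485; Group 2 + 80 → 720; Group 3 + 165 → 1324; Group 4 − 165 → 1672
→ [485, 720, 1324, 1672]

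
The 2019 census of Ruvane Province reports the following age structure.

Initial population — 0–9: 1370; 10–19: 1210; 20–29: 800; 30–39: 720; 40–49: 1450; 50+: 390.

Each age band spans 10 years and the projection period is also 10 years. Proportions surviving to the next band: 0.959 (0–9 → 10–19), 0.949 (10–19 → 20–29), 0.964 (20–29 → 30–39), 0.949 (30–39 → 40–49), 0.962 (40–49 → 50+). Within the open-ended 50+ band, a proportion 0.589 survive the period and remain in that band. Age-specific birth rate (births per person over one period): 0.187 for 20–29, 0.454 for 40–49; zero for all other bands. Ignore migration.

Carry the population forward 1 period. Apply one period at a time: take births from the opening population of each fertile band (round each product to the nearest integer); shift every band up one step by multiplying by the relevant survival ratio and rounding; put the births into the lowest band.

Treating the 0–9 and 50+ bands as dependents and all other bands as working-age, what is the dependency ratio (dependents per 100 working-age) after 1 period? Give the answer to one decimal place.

62.1

Period 1.
Births: 800 * 0.187 = 150 ; 1450 * 0.454 = 658 → total 808
10–19: 1370 * 0.959 = 1314
20–29: 1210 * 0.949 = 1148
30–39: 800 * 0.964 = 771
40–49: 720 * 0.949 = 683
50+: 1450 * 0.962 + 390 * 0.589 = 1395 + 230 = 1625
End of period: [808, 1314, 1148, 771, 683, 1625]
Dependents (band 0–9 + band 50+) = 808 + 1625 = 2433; working-age = 3916; ratio = 2433/3916 × 100 = 62.1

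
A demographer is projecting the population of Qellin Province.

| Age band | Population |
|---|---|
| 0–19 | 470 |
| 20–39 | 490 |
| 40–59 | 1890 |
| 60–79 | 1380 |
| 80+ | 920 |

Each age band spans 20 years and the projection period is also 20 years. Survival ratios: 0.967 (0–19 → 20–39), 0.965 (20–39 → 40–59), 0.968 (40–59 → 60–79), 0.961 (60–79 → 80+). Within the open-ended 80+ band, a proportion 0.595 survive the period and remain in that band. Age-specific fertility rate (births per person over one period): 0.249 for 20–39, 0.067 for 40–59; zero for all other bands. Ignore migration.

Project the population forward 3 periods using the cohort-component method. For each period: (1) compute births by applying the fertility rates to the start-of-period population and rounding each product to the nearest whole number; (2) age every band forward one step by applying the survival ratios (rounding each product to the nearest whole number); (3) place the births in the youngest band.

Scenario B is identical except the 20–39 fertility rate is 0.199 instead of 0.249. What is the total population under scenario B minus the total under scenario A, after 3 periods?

-62

(Bands numbered youngest = 1 to oldest = 5.)
After projecting period 1:
Births: 490 * 0.249 = 122  |  1890 * 0.067 = 127 → 249
Band 2: 470 * 0.967 = 454
Band 3: 490 * 0.965 = 473
Band 4: 1890 * 0.968 = 1830
Band 5: 1380 * 0.961 + 920 * 0.595 = 1326 + 547 = 1873
→ [249, 454, 473, 1830, 1873]
After projecting period 2:
Births: 454 * 0.249 = 113  |  473 * 0.067 = 32 → 145
Band 2: 249 * 0.967 = 241
Band 3: 454 * 0.965 = 438
Band 4: 473 * 0.968 = 458
Band 5: 1830 * 0.961 + 1873 * 0.595 = 1759 + 1114 = 2873
→ [145, 241, 438, 458, 2873]
After projecting period 3:
Births: 241 * 0.249 = 60  |  438 * 0.067 = 29 → 89
Band 2: 145 * 0.967 = 140
Band 3: 241 * 0.965 = 233
Band 4: 438 * 0.968 = 424
Band 5: 458 * 0.961 + 2873 * 0.595 = 440 + 1709 = 2149
→ [89, 140, 233, 424, 2149]
Scenario A total after 3 periods: 3035
Scenario B projection —
After projecting period 1:
Births: 490 * 0.199 = 98  |  1890 * 0.067 = 127 → 225
Band 2: 470 * 0.967 = 454
Band 3: 490 * 0.965 = 473
Band 4: 1890 * 0.968 = 1830
Band 5: 1380 * 0.961 + 920 * 0.595 = 1326 + 547 = 1873
→ [225, 454, 473, 1830, 1873]
After projecting period 2:
Births: 454 * 0.199 = 90  |  473 * 0.067 = 32 → 122
Band 2: 225 * 0.967 = 218
Band 3: 454 * 0.965 = 438
Band 4: 473 * 0.968 = 458
Band 5: 1830 * 0.961 + 1873 * 0.595 = 1759 + 1114 = 2873
→ [122, 218, 438, 458, 2873]
After projecting period 3:
Births: 218 * 0.199 = 43  |  438 * 0.067 = 29 → 72
Band 2: 122 * 0.967 = 118
Band 3: 218 * 0.965 = 210
Band 4: 438 * 0.968 = 424
Band 5: 458 * 0.961 + 2873 * 0.595 = 440 + 1709 = 2149
→ [72, 118, 210, 424, 2149]
Scenario B total after 3 periods: 2973
Difference B − A = 2973 − 3035 = -62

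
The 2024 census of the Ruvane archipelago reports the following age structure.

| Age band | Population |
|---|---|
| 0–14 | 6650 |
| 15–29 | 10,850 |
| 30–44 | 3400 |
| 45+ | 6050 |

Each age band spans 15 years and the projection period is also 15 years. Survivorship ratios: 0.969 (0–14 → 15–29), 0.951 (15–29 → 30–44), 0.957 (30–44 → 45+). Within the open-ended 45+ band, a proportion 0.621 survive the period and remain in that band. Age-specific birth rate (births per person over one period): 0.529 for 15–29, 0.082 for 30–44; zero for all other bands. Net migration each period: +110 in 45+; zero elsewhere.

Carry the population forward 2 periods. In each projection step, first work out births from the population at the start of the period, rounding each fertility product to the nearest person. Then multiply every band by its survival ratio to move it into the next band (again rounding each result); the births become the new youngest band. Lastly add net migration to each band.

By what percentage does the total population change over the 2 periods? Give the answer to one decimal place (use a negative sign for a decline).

After projecting period 1:
Births: 10850 * 0.529 = 5740, 3400 * 0.082 = 279 → 6019
15–29: 6650 * 0.969 = 6444
30–44: 10850 * 0.951 = 10318
45+: 3400 * 0.957 + 6050 * 0.621 = 3254 + 3757 = 7011
Net migration: 45+ + 110 → 7121
Giving 6019 / 6444 / 10318 / 7121.
After projecting period 2:
Births: 6444 * 0.529 = 3409, 10318 * 0.082 = 846 → 4255
15–29: 6019 * 0.969 = 5832
30–44: 6444 * 0.951 = 6128
45+: 10318 * 0.957 + 7121 * 0.621 = 9874 + 4422 = 14296
Net migration: 45+ + 110 → 14406
Giving 4255 / 5832 / 6128 / 14406.
Total: 26950 → 30621; change = 3671; percentage change = 13.6%

13.6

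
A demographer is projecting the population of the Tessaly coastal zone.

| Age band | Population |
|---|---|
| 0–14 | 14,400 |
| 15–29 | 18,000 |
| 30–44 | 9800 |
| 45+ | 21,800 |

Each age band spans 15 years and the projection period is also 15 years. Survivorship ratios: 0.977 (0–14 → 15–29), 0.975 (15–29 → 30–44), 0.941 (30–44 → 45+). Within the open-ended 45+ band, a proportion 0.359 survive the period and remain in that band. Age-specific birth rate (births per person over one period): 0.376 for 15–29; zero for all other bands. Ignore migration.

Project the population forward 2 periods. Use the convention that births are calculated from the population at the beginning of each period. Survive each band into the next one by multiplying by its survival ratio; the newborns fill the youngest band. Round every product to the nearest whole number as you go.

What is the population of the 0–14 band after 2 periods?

5290

After projecting period 1:
Births: 18000 × 0.376 = 6768
15–29: 14400 × 0.977 = 14069
30–44: 18000 × 0.975 = 17550
45+: 9800 × 0.941 + 21800 × 0.359 = 9222 + 7826 = 17048
→ [6768, 14069, 17550, 17048]
After projecting period 2:
Births: 14069 × 0.376 = 5290
15–29: 6768 × 0.977 = 6612
30–44: 14069 × 0.975 = 13717
45+: 17550 × 0.941 + 17048 × 0.359 = 16515 + 6120 = 22635
→ [5290, 6612, 13717, 22635]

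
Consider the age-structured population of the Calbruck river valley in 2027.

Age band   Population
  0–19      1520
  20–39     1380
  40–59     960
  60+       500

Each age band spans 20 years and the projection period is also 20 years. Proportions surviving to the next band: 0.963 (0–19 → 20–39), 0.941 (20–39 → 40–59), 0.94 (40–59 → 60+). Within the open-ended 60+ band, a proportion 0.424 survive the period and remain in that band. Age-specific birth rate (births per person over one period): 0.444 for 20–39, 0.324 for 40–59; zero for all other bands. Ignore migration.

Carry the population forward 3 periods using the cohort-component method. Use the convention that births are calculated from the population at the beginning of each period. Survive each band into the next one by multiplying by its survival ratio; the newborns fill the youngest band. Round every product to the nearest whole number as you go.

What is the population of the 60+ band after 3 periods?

2013

[period 1]
Births: 1380 * 0.444 = 613, 960 * 0.324 = 311 → 924
20–39: 1520 * 0.963 = 1464
40–59: 1380 * 0.941 = 1299
60+: 960 * 0.94 + 500 * 0.424 = 902 + 212 = 1114
End of period: [924, 1464, 1299, 1114]
[period 2]
Births: 1464 * 0.444 = 650, 1299 * 0.324 = 421 → 1071
20–39: 924 * 0.963 = 890
40–59: 1464 * 0.941 = 1378
60+: 1299 * 0.94 + 1114 * 0.424 = 1221 + 472 = 1693
End of period: [1071, 890, 1378, 1693]
[period 3]
Births: 890 * 0.444 = 395, 1378 * 0.324 = 446 → 841
20–39: 1071 * 0.963 = 1031
40–59: 890 * 0.941 = 837
60+: 1378 * 0.94 + 1693 * 0.424 = 1295 + 718 = 2013
End of period: [841, 1031, 837, 2013]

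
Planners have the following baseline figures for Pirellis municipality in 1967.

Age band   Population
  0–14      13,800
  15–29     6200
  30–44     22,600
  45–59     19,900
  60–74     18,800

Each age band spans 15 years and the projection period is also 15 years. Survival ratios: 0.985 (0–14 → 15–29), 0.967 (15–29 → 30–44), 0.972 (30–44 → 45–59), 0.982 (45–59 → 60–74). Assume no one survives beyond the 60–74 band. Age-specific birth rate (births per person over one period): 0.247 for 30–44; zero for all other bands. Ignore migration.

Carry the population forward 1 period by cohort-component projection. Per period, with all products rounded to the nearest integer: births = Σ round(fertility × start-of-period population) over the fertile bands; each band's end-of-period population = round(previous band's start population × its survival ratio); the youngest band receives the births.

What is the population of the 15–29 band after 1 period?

After projecting period 1:
Births: 22600 × 0.247 = 5582
15–29: 13800 × 0.985 = 13593
30–44: 6200 × 0.967 = 5995
45–59: 22600 × 0.972 = 21967
60–74: 19900 × 0.982 = 19542
End of period: [5582, 13593, 5995, 21967, 19542]

13593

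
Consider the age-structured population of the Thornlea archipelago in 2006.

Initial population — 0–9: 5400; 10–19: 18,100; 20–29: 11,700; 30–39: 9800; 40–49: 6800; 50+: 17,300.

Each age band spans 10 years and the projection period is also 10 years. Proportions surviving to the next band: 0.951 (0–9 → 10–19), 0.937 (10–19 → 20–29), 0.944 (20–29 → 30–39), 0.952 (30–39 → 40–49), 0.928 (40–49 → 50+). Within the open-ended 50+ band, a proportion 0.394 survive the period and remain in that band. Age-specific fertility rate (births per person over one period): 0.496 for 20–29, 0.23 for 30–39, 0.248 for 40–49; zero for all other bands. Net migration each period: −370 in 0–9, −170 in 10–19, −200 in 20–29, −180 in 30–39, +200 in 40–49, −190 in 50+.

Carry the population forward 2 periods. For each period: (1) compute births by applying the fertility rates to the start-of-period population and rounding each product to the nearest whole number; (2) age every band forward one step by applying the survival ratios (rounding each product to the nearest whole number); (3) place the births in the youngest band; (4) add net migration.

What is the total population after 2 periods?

(Bands numbered youngest = 1 to oldest = 6.)
Period 1.
Births: 11700 * 0.496 = 5803 ; 9800 * 0.23 = 2254 ; 6800 * 0.248 = 1686 ⇒ total 9743
Band 2: 5400 * 0.951 = 5135
Band 3: 18100 * 0.937 = 16960
Band 4: 11700 * 0.944 = 11045
Band 5: 9800 * 0.952 = 9330
Band 6: 6800 * 0.928 + 17300 * 0.394 = 6310 + 6816 = 13126
Net migration: Band 1 − 370 → 9373; Band 2 − 170 → 4965; Band 3 − 200 → 16760; Band 4 − 180 → 10865; Band 5 + 200 → 9530; Band 6 − 190 → 12936
Giving 9373 / 4965 / 16760 / 10865 / 9530 / 12936.
Period 2.
Births: 16760 * 0.496 = 8313 ; 10865 * 0.23 = 2499 ; 9530 * 0.248 = 2363 ⇒ total 13175
Band 2: 9373 * 0.951 = 8914
Band 3: 4965 * 0.937 = 4652
Band 4: 16760 * 0.944 = 15821
Band 5: 10865 * 0.952 = 10343
Band 6: 9530 * 0.928 + 12936 * 0.394 = 8844 + 5097 = 13941
Net migration: Band 1 − 370 → 12805; Band 2 − 170 → 8744; Band 3 − 200 → 4452; Band 4 − 180 → 15641; Band 5 + 200 → 10543; Band 6 − 190 → 13751
Giving 12805 / 8744 / 4452 / 15641 / 10543 / 13751.
Total after period 2: 12805 + 8744 + 4452 + 15641 + 10543 + 13751 = 65936

65936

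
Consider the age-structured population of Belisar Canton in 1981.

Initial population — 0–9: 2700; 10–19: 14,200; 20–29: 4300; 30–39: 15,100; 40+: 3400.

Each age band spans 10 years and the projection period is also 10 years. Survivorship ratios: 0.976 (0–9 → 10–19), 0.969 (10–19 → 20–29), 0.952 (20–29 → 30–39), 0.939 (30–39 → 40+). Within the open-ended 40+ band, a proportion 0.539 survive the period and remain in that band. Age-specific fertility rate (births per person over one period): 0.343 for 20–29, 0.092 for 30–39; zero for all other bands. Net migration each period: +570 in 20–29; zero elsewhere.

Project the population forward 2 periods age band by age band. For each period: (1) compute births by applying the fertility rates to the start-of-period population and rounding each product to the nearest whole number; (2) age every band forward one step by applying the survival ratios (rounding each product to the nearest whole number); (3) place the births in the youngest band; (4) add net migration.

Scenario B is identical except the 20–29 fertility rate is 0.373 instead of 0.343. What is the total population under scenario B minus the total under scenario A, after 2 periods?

(Bands numbered youngest = 1 to oldest = 5.)
After projecting period 1:
Births: 4300 × 0.343 = 1475 ; 15100 × 0.092 = 1389 ⇒ total 2864
Band 2: 2700 × 0.976 = 2635
Band 3: 14200 × 0.969 = 13760
Band 4: 4300 × 0.952 = 4094
Band 5: 15100 × 0.939 + 3400 × 0.539 = 14179 + 1833 = 16012
Net migration: Band 3 + 570 → 14330
End of period: [2864, 2635, 14330, 4094, 16012]
After projecting period 2:
Births: 14330 × 0.343 = 4915 ; 4094 × 0.092 = 377 ⇒ total 5292
Band 2: 2864 × 0.976 = 2795
Band 3: 2635 × 0.969 = 2553
Band 4: 14330 × 0.952 = 13642
Band 5: 4094 × 0.939 + 16012 × 0.539 = 3844 + 8630 = 12474
Net migration: Band 3 + 570 → 3123
End of period: [5292, 2795, 3123, 13642, 12474]
Scenario A total after 2 periods: 37326
Scenario B projection —
After projecting period 1:
Births: 4300 × 0.373 = 1604 ; 15100 × 0.092 = 1389 ⇒ total 2993
Band 2: 2700 × 0.976 = 2635
Band 3: 14200 × 0.969 = 13760
Band 4: 4300 × 0.952 = 4094
Band 5: 15100 × 0.939 + 3400 × 0.539 = 14179 + 1833 = 16012
Net migration: Band 3 + 570 → 14330
End of period: [2993, 2635, 14330, 4094, 16012]
After projecting period 2:
Births: 14330 × 0.373 = 5345 ; 4094 × 0.092 = 377 ⇒ total 5722
Band 2: 2993 × 0.976 = 2921
Band 3: 2635 × 0.969 = 2553
Band 4: 14330 × 0.952 = 13642
Band 5: 4094 × 0.939 + 16012 × 0.539 = 3844 + 8630 = 12474
Net migration: Band 3 + 570 → 3123
End of period: [5722, 2921, 3123, 13642, 12474]
Scenario B total after 2 periods: 37882
Difference B − A = 37882 − 37326 = 556

556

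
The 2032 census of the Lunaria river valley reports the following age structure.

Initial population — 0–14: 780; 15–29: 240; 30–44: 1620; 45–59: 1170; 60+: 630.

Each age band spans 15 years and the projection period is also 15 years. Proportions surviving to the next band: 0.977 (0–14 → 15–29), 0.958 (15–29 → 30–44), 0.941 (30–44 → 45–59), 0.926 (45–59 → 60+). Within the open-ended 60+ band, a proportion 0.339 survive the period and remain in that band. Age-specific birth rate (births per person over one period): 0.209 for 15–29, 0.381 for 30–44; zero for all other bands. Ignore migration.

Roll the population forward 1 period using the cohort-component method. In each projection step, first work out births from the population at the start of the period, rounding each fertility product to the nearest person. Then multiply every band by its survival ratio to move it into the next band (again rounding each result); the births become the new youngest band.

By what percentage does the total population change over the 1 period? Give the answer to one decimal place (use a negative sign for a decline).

0.9

Period 1.
Births: 240 × 0.209 = 50, 1620 × 0.381 = 617 ⇒ total 667
15–29: 780 × 0.977 = 762
30–44: 240 × 0.958 = 230
45–59: 1620 × 0.941 = 1524
60+: 1170 × 0.926 + 630 × 0.339 = 1083 + 214 = 1297
→ [667, 762, 230, 1524, 1297]
Total: 4440 → 4480; change = 40; percentage change = 0.9%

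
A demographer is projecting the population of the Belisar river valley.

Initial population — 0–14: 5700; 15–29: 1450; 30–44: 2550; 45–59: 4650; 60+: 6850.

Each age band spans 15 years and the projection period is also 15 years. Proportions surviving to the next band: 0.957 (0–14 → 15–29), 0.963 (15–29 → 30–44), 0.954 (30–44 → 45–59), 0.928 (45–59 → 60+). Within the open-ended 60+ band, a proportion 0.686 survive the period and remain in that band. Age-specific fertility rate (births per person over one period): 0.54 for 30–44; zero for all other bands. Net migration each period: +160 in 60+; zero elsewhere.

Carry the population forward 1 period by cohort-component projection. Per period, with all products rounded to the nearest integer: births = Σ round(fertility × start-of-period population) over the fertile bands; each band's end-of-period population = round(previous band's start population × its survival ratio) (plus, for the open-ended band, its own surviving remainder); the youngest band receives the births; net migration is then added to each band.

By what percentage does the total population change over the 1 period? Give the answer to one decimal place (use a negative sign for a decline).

After projecting period 1:
Births: 2550 × 0.54 = 1377
15–29: 5700 × 0.957 = 5455
30–44: 1450 × 0.963 = 1396
45–59: 2550 × 0.954 = 2433
60+: 4650 × 0.928 + 6850 × 0.686 = 4315 + 4699 = 9014
Net migration: 60+ + 160 → 9174
→ [1377, 5455, 1396, 2433, 9174]
Total: 21200 → 19835; change = -1365; percentage change = -6.4%

-6.4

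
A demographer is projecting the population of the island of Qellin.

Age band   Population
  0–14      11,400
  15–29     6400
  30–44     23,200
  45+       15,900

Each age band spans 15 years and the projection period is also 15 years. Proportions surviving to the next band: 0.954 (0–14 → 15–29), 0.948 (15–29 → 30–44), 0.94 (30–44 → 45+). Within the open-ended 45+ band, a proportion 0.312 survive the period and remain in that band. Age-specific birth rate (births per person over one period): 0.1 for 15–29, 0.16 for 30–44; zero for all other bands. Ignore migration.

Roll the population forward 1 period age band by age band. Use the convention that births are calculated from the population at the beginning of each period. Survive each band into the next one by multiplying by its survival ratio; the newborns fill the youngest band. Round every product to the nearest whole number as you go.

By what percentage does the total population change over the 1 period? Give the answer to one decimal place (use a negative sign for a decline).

-15.5

Let group 1 be 0–14 through group 4 = 45+.
Period 1:
Births: 6400 × 0.1 = 640 ; 23200 × 0.16 = 3712 ⇒ total 4352
Group 2: 11400 × 0.954 = 10876
Group 3: 6400 × 0.948 = 6067
Group 4: 23200 × 0.94 + 15900 × 0.312 = 21808 + 4961 = 26769
Giving 4352 / 10876 / 6067 / 26769.
Total: 56900 → 48064; change = -8836; percentage change = -15.5%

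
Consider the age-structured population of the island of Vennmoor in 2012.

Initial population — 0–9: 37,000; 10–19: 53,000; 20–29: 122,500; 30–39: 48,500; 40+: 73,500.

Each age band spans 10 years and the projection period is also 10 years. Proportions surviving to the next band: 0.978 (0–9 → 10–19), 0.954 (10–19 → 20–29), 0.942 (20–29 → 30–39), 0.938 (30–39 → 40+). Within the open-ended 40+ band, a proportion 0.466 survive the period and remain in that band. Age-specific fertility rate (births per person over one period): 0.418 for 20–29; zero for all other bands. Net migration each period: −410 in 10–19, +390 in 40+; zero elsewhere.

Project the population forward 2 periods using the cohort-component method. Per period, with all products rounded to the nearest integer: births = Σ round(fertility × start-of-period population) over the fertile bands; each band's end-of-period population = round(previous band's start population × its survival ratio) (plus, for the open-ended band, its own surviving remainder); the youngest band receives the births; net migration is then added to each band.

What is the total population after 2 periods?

— Period 1 —
Births: 122500 * 0.418 = 51205
10–19: 37000 * 0.978 = 36186
20–29: 53000 * 0.954 = 50562
30–39: 122500 * 0.942 = 115395
40+: 48500 * 0.938 + 73500 * 0.466 = 45493 + 34251 = 79744
Net migration: 10–19 − 410 → 35776; 40+ + 390 → 80134
Population now: 0–9=51205, 10–19=35776, 20–29=50562, 30–39=115395, 40+=80134
— Period 2 —
Births: 50562 * 0.418 = 21135
10–19: 51205 * 0.978 = 50078
20–29: 35776 * 0.954 = 34130
30–39: 50562 * 0.942 = 47629
40+: 115395 * 0.938 + 80134 * 0.466 = 108241 + 37342 = 145583
Net migration: 10–19 − 410 → 49668; 40+ + 390 → 145973
Population now: 0–9=21135, 10–19=49668, 20–29=34130, 30–39=47629, 40+=145973
Total after period 2: 21135 + 49668 + 34130 + 47629 + 145973 = 298535

298535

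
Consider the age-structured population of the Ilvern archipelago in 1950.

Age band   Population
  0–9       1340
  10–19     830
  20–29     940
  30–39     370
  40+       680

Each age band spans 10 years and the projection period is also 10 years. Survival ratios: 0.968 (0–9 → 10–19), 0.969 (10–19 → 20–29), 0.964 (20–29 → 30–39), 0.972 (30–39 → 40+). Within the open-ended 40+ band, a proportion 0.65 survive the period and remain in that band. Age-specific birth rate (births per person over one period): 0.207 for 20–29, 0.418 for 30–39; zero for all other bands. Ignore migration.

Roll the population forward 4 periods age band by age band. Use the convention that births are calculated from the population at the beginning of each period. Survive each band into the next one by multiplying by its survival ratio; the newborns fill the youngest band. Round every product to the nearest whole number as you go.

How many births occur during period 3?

584

Period 1.
Births: 940 * 0.207 = 195 ; 370 * 0.418 = 155 — total 350
10–19: 1340 * 0.968 = 1297
20–29: 830 * 0.969 = 804
30–39: 940 * 0.964 = 906
40+: 370 * 0.972 + 680 * 0.65 = 360 + 442 = 802
→ [350, 1297, 804, 906, 802]
Period 2.
Births: 804 * 0.207 = 166 ; 906 * 0.418 = 379 — total 545
10–19: 350 * 0.968 = 339
20–29: 1297 * 0.969 = 1257
30–39: 804 * 0.964 = 775
40+: 906 * 0.972 + 802 * 0.65 = 881 + 521 = 1402
→ [545, 339, 1257, 775, 1402]
Period 3.
Births: 1257 * 0.207 = 260 ; 775 * 0.418 = 324 — total 584
10–19: 545 * 0.968 = 528
20–29: 339 * 0.969 = 328
30–39: 1257 * 0.964 = 1212
40+: 775 * 0.972 + 1402 * 0.65 = 753 + 911 = 1664
→ [584, 528, 328, 1212, 1664]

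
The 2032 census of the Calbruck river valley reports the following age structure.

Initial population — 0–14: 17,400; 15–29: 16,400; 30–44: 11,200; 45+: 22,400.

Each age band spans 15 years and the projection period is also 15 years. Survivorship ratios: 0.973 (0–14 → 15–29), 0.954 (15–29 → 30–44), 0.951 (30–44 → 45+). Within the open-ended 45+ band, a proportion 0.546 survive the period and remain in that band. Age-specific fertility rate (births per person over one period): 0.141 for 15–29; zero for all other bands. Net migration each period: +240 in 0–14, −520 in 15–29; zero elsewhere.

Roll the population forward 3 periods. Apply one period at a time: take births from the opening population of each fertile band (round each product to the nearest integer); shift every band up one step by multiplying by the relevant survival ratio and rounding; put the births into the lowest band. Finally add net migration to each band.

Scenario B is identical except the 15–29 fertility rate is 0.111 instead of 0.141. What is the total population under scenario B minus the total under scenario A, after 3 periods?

— Period 1 —
Births: 16400 × 0.141 = 2312
15–29: 17400 × 0.973 = 16930
30–44: 16400 × 0.954 = 15646
45+: 11200 × 0.951 + 22400 × 0.546 = 10651 + 12230 = 22881
Net migration: 0–14 + 240 → 2552; 15–29 − 520 → 16410
Giving 2552 / 16410 / 15646 / 22881.
— Period 2 —
Births: 16410 × 0.141 = 2314
15–29: 2552 × 0.973 = 2483
30–44: 16410 × 0.954 = 15655
45+: 15646 × 0.951 + 22881 × 0.546 = 14879 + 12493 = 27372
Net migration: 0–14 + 240 → 2554; 15–29 − 520 → 1963
Giving 2554 / 1963 / 15655 / 27372.
— Period 3 —
Births: 1963 × 0.141 = 277
15–29: 2554 × 0.973 = 2485
30–44: 1963 × 0.954 = 1873
45+: 15655 × 0.951 + 27372 × 0.546 = 14888 + 14945 = 29833
Net migration: 0–14 + 240 → 517; 15–29 − 520 → 1965
Giving 517 / 1965 / 1873 / 29833.
Scenario A total after 3 periods: 34188
Scenario B projection —
— Period 1 —
Births: 16400 × 0.111 = 1820
15–29: 17400 × 0.973 = 16930
30–44: 16400 × 0.954 = 15646
45+: 11200 × 0.951 + 22400 × 0.546 = 10651 + 12230 = 22881
Net migration: 0–14 + 240 → 2060; 15–29 − 520 → 16410
Giving 2060 / 16410 / 15646 / 22881.
— Period 2 —
Births: 16410 × 0.111 = 1822
15–29: 2060 × 0.973 = 2004
30–44: 16410 × 0.954 = 15655
45+: 15646 × 0.951 + 22881 × 0.546 = 14879 + 12493 = 27372
Net migration: 0–14 + 240 → 2062; 15–29 − 520 → 1484
Giving 2062 / 1484 / 15655 / 27372.
— Period 3 —
Births: 1484 × 0.111 = 165
15–29: 2062 × 0.973 = 2006
30–44: 1484 × 0.954 = 1416
45+: 15655 × 0.951 + 27372 × 0.546 = 14888 + 14945 = 29833
Net migration: 0–14 + 240 → 405; 15–29 − 520 → 1486
Giving 405 / 1486 / 1416 / 29833.
Scenario B total after 3 periods: 33140
Difference B − A = 33140 − 34188 = -1048

-1048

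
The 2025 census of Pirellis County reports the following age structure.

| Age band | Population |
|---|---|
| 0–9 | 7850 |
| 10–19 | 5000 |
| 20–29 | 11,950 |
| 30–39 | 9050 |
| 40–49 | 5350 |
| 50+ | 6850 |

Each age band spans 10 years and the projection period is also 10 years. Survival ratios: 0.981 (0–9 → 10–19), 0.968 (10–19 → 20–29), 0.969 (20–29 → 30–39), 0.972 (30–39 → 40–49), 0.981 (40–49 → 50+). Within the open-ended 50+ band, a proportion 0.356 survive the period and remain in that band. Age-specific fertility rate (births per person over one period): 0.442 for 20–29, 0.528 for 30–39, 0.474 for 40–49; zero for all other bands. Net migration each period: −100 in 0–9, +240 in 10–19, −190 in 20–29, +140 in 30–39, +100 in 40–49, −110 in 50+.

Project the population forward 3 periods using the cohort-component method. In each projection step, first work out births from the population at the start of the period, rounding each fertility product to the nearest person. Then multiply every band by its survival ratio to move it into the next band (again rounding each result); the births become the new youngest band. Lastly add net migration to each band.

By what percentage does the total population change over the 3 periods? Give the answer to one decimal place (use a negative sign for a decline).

(Groups numbered youngest = 1 to oldest = 6.)
Period 1.
Births: 11950 × 0.442 = 5282, 9050 × 0.528 = 4778, 5350 × 0.474 = 2536 — total 12596
Group 2: 7850 × 0.981 = 7701
Group 3: 5000 × 0.968 = 4840
Group 4: 11950 × 0.969 = 11580
Group 5: 9050 × 0.972 = 8797
Group 6: 5350 × 0.981 + 6850 × 0.356 = 5248 + 2439 = 7687
Net migration: Group 1 − 100 → 12496; Group 2 + 240 → 7941; Group 3 − 190 → 4650; Group 4 + 140 → 11720; Group 5 + 100 → 8897; Group 6 − 110 → 7577
Giving 12496 / 7941 / 4650 / 11720 / 8897 / 7577.
Period 2.
Births: 4650 × 0.442 = 2055, 11720 × 0.528 = 6188, 8897 × 0.474 = 4217 — total 12460
Group 2: 12496 × 0.981 = 12259
Group 3: 7941 × 0.968 = 7687
Group 4: 4650 × 0.969 = 4506
Group 5: 11720 × 0.972 = 11392
Group 6: 8897 × 0.981 + 7577 × 0.356 = 8728 + 2697 = 11425
Net migration: Group 1 − 100 → 12360; Group 2 + 240 → 12499; Group 3 − 190 → 7497; Group 4 + 140 → 4646; Group 5 + 100 → 11492; Group 6 − 110 → 11315
Giving 12360 / 12499 / 7497 / 4646 / 11492 / 11315.
Period 3.
Births: 7497 × 0.442 = 3314, 4646 × 0.528 = 2453, 11492 × 0.474 = 5447 — total 11214
Group 2: 12360 × 0.981 = 12125
Group 3: 12499 × 0.968 = 12099
Group 4: 7497 × 0.969 = 7265
Group 5: 4646 × 0.972 = 4516
Group 6: 11492 × 0.981 + 11315 × 0.356 = 11274 + 4028 = 15302
Net migration: Group 1 − 100 → 11114; Group 2 + 240 → 12365; Group 3 − 190 → 11909; Group 4 + 140 → 7405; Group 5 + 100 → 4616; Group 6 − 110 → 15192
Giving 11114 / 12365 / 11909 / 7405 / 4616 / 15192.
Total: 46050 → 62601; change = 16551; percentage change = 35.9%

35.9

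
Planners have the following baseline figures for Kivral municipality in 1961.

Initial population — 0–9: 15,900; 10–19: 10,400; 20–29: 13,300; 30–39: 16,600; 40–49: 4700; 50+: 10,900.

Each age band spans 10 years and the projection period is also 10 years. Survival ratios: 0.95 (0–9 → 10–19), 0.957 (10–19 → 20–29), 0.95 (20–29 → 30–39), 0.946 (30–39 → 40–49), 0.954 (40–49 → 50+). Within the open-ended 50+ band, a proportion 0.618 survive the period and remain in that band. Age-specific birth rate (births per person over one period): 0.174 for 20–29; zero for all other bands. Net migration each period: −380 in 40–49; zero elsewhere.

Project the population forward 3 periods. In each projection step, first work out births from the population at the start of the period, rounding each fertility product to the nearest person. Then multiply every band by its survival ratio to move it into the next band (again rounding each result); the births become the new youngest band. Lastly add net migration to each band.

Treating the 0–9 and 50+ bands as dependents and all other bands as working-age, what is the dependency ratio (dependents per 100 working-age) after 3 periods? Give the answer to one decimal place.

103.2

[period 1]
Births: 13300 × 0.174 = 2314
10–19: 15900 × 0.95 = 15105
20–29: 10400 × 0.957 = 9953
30–39: 13300 × 0.95 = 12635
40–49: 16600 × 0.946 = 15704
50+: 4700 × 0.954 + 10900 × 0.618 = 4484 + 6736 = 11220
Net migration: 40–49 − 380 → 15324
End of period: [2314, 15105, 9953, 12635, 15324, 11220]
[period 2]
Births: 9953 × 0.174 = 1732
10–19: 2314 × 0.95 = 2198
20–29: 15105 × 0.957 = 14455
30–39: 9953 × 0.95 = 9455
40–49: 12635 × 0.946 = 11953
50+: 15324 × 0.954 + 11220 × 0.618 = 14619 + 6934 = 21553
Net migration: 40–49 − 380 → 11573
End of period: [1732, 2198, 14455, 9455, 11573, 21553]
[period 3]
Births: 14455 × 0.174 = 2515
10–19: 1732 × 0.95 = 1645
20–29: 2198 × 0.957 = 2103
30–39: 14455 × 0.95 = 13732
40–49: 9455 × 0.946 = 8944
50+: 11573 × 0.954 + 21553 × 0.618 = 11041 + 13320 = 24361
Net migration: 40–49 − 380 → 8564
End of period: [2515, 1645, 2103, 13732, 8564, 24361]
Dependents (band 0–9 + band 50+) = 2515 + 24361 = 26876; working-age = 26044; ratio = 26876/26044 × 100 = 103.2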